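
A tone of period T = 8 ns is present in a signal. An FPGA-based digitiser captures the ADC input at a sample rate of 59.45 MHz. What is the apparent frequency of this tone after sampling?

T = 8 ns → f = 1/T = 125 MHz.
125 MHz mod fs = 6.1 MHz.
6.1 MHz ≤ fs/2 = 29.725 MHz, appears at 6.1 MHz.

6.1 MHz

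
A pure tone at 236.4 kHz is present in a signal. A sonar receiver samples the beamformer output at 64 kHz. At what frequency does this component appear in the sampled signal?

19.6 kHz

236.4 kHz mod fs = 44.4 kHz.
44.4 kHz > fs/2 = 32 kHz, folds to fs − 44.4 kHz = 19.6 kHz.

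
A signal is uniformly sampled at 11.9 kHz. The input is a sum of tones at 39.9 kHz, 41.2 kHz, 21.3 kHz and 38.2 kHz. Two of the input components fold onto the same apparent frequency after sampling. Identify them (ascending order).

21.3 kHz, 38.2 kHz

fs/2 = 5.95 kHz.
39.9 kHz mod fs = 4.2 kHz.
4.2 kHz ≤ fs/2 = 5.95 kHz, appears at 4.2 kHz.
41.2 kHz mod fs = 5.5 kHz.
5.5 kHz ≤ fs/2 = 5.95 kHz, appears at 5.5 kHz.
21.3 kHz mod fs = 9.4 kHz.
9.4 kHz > fs/2 = 5.95 kHz, folds to fs − 9.4 kHz = 2.5 kHz.
38.2 kHz mod fs = 2.5 kHz.
2.5 kHz ≤ fs/2 = 5.95 kHz, appears at 2.5 kHz.
21.3 kHz and 38.2 kHz both map to 2.5 kHz.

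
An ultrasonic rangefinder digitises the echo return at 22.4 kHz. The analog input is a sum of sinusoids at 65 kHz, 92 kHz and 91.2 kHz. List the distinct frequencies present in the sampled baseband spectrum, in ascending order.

fs/2 = 11.2 kHz.
65 kHz mod fs = 20.2 kHz.
20.2 kHz > fs/2 = 11.2 kHz, folds to fs − 20.2 kHz = 2.2 kHz.
92 kHz mod fs = 2.4 kHz.
2.4 kHz ≤ fs/2 = 11.2 kHz, appears at 2.4 kHz.
91.2 kHz mod fs = 1.6 kHz.
1.6 kHz ≤ fs/2 = 11.2 kHz, appears at 1.6 kHz.
Distinct values: {1.6 kHz, 2.2 kHz, 2.4 kHz}.

1.6 kHz, 2.2 kHz, 2.4 kHz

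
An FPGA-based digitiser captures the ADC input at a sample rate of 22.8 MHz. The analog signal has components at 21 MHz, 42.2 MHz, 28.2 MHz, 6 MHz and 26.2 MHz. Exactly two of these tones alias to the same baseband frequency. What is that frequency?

fs/2 = 11.4 MHz.
21 MHz > fs/2 = 11.4 MHz, folds to fs − 21 MHz = 1.8 MHz.
42.2 MHz mod fs = 19.4 MHz.
19.4 MHz > fs/2 = 11.4 MHz, folds to fs − 19.4 MHz = 3.4 MHz.
28.2 MHz mod fs = 5.4 MHz.
5.4 MHz ≤ fs/2 = 11.4 MHz, appears at 5.4 MHz.
6 MHz ≤ fs/2 = 11.4 MHz, passes unchanged.
26.2 MHz mod fs = 3.4 MHz.
3.4 MHz ≤ fs/2 = 11.4 MHz, appears at 3.4 MHz.
26.2 MHz and 42.2 MHz both map to 3.4 MHz.

3.4 MHz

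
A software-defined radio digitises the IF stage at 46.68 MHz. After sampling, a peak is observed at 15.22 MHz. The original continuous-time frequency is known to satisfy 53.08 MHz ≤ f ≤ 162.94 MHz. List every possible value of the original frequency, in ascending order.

Frequencies that alias to 15.22 MHz are k·fs ± 15.22 MHz for integer k ≥ 0.
k=0: 15.22 MHz.
k=1: 31.46 MHz, 61.9 MHz.
k=2: 78.14 MHz, 108.58 MHz.
k=3: 124.82 MHz, 155.26 MHz.
k=4: 171.5 MHz, 201.94 MHz.
Within [53.08 MHz, 162.94 MHz]: 61.9 MHz, 78.14 MHz, 108.58 MHz, 124.82 MHz, 155.26 MHz.

61.9 MHz, 78.14 MHz, 108.58 MHz, 124.82 MHz, 155.26 MHz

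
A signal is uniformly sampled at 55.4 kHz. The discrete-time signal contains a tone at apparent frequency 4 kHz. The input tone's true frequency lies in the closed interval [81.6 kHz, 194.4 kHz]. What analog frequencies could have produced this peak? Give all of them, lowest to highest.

106.8 kHz, 114.8 kHz, 162.2 kHz, 170.2 kHz

Frequencies that alias to 4 kHz are k·fs ± 4 kHz for integer k ≥ 0.
k=0: 4 kHz.
k=1: 51.4 kHz, 59.4 kHz.
k=2: 106.8 kHz, 114.8 kHz.
k=3: 162.2 kHz, 170.2 kHz.
k=4: 217.6 kHz, 225.6 kHz.
Within [81.6 kHz, 194.4 kHz]: 106.8 kHz, 114.8 kHz, 162.2 kHz, 170.2 kHz.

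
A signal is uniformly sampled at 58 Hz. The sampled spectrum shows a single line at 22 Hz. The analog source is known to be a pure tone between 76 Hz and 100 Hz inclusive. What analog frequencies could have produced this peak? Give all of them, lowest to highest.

80 Hz, 94 Hz

Frequencies that alias to 22 Hz are k·fs ± 22 Hz for integer k ≥ 0.
k=0: 22 Hz.
k=1: 36 Hz, 80 Hz.
k=2: 94 Hz, 138 Hz.
k=3: 152 Hz, 196 Hz.
Within [76 Hz, 100 Hz]: 80 Hz, 94 Hz.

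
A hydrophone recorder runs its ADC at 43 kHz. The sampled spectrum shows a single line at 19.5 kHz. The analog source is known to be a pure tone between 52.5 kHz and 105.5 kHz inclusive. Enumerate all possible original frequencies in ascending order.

Frequencies that alias to 19.5 kHz are k·fs ± 19.5 kHz for integer k ≥ 0.
k=0: 19.5 kHz.
k=1: 23.5 kHz, 62.5 kHz.
k=2: 66.5 kHz, 105.5 kHz.
k=3: 109.5 kHz, 148.5 kHz.
Within [52.5 kHz, 105.5 kHz]: 62.5 kHz, 66.5 kHz, 105.5 kHz.

62.5 kHz, 66.5 kHz, 105.5 kHz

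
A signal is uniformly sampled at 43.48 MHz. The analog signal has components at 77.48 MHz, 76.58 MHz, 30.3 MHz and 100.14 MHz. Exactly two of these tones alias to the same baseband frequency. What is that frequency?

fs/2 = 21.74 MHz.
77.48 MHz mod fs = 34 MHz.
34 MHz > fs/2 = 21.74 MHz, folds to fs − 34 MHz = 9.48 MHz.
76.58 MHz mod fs = 33.1 MHz.
33.1 MHz > fs/2 = 21.74 MHz, folds to fs − 33.1 MHz = 10.38 MHz.
30.3 MHz > fs/2 = 21.74 MHz, folds to fs − 30.3 MHz = 13.18 MHz.
100.14 MHz mod fs = 13.18 MHz.
13.18 MHz ≤ fs/2 = 21.74 MHz, appears at 13.18 MHz.
30.3 MHz and 100.14 MHz both map to 13.18 MHz.

13.18 MHz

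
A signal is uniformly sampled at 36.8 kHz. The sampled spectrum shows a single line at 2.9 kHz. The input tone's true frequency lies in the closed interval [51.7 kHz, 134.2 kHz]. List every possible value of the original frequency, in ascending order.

70.7 kHz, 76.5 kHz, 107.5 kHz, 113.3 kHz

Frequencies that alias to 2.9 kHz are k·fs ± 2.9 kHz for integer k ≥ 0.
k=0: 2.9 kHz.
k=1: 33.9 kHz, 39.7 kHz.
k=2: 70.7 kHz, 76.5 kHz.
k=3: 107.5 kHz, 113.3 kHz.
k=4: 144.3 kHz, 150.1 kHz.
Within [51.7 kHz, 134.2 kHz]: 70.7 kHz, 76.5 kHz, 107.5 kHz, 113.3 kHz.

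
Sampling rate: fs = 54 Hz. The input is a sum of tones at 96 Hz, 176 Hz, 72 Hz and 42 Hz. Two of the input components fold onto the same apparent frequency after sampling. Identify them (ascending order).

fs/2 = 27 Hz.
96 Hz mod fs = 42 Hz.
42 Hz > fs/2 = 27 Hz, folds to fs − 42 Hz = 12 Hz.
176 Hz mod fs = 14 Hz.
14 Hz ≤ fs/2 = 27 Hz, appears at 14 Hz.
72 Hz mod fs = 18 Hz.
18 Hz ≤ fs/2 = 27 Hz, appears at 18 Hz.
42 Hz > fs/2 = 27 Hz, folds to fs − 42 Hz = 12 Hz.
42 Hz and 96 Hz both map to 12 Hz.

42 Hz, 96 Hz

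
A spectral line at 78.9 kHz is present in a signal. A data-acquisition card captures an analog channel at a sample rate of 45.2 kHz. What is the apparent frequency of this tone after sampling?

11.5 kHz

78.9 kHz mod fs = 33.7 kHz.
33.7 kHz > fs/2 = 22.6 kHz, folds to fs − 33.7 kHz = 11.5 kHz.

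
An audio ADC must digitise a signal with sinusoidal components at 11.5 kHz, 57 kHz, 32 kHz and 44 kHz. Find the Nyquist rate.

114 kHz

Highest-frequency component: 57 kHz.
Nyquist rate = 2 × 57 kHz = 114 kHz.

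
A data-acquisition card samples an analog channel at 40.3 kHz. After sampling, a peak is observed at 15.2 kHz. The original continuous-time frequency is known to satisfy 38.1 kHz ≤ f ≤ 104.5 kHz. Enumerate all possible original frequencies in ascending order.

55.5 kHz, 65.4 kHz, 95.8 kHz

Frequencies that alias to 15.2 kHz are k·fs ± 15.2 kHz for integer k ≥ 0.
k=0: 15.2 kHz.
k=1: 25.1 kHz, 55.5 kHz.
k=2: 65.4 kHz, 95.8 kHz.
k=3: 105.7 kHz, 136.1 kHz.
Within [38.1 kHz, 104.5 kHz]: 55.5 kHz, 65.4 kHz, 95.8 kHz.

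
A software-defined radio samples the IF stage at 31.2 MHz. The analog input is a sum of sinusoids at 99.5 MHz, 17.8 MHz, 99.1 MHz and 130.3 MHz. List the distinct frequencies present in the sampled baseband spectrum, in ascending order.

fs/2 = 15.6 MHz.
99.5 MHz mod fs = 5.9 MHz.
5.9 MHz ≤ fs/2 = 15.6 MHz, appears at 5.9 MHz.
17.8 MHz > fs/2 = 15.6 MHz, folds to fs − 17.8 MHz = 13.4 MHz.
99.1 MHz mod fs = 5.5 MHz.
5.5 MHz ≤ fs/2 = 15.6 MHz, appears at 5.5 MHz.
130.3 MHz mod fs = 5.5 MHz.
5.5 MHz ≤ fs/2 = 15.6 MHz, appears at 5.5 MHz.
Distinct values: {5.5 MHz, 5.9 MHz, 13.4 MHz}.

5.5 MHz, 5.9 MHz, 13.4 MHz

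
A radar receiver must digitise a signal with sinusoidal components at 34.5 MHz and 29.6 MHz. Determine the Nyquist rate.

Highest-frequency component: 34.5 MHz.
Nyquist rate = 2 × 34.5 MHz = 69 MHz.

69 MHz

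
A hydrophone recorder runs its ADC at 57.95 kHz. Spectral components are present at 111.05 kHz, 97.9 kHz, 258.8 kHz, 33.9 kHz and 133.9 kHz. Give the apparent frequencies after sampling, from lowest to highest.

fs/2 = 28.975 kHz.
111.05 kHz mod fs = 53.1 kHz.
53.1 kHz > fs/2 = 28.975 kHz, folds to fs − 53.1 kHz = 4.85 kHz.
97.9 kHz mod fs = 39.95 kHz.
39.95 kHz > fs/2 = 28.975 kHz, folds to fs − 39.95 kHz = 18 kHz.
258.8 kHz mod fs = 27 kHz.
27 kHz ≤ fs/2 = 28.975 kHz, appears at 27 kHz.
33.9 kHz > fs/2 = 28.975 kHz, folds to fs − 33.9 kHz = 24.05 kHz.
133.9 kHz mod fs = 18 kHz.
18 kHz ≤ fs/2 = 28.975 kHz, appears at 18 kHz.
Distinct values: {4.85 kHz, 18 kHz, 24.05 kHz, 27 kHz}.

4.85 kHz, 18 kHz, 24.05 kHz, 27 kHz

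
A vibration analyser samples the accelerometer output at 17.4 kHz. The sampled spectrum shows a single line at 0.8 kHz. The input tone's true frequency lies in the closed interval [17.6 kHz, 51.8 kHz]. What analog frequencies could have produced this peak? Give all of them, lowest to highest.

Frequencies that alias to 0.8 kHz are k·fs ± 0.8 kHz for integer k ≥ 0.
k=0: 0.8 kHz.
k=1: 16.6 kHz, 18.2 kHz.
k=2: 34 kHz, 35.6 kHz.
k=3: 51.4 kHz, 53 kHz.
k=4: 68.8 kHz, 70.4 kHz.
Within [17.6 kHz, 51.8 kHz]: 18.2 kHz, 34 kHz, 35.6 kHz, 51.4 kHz.

18.2 kHz, 34 kHz, 35.6 kHz, 51.4 kHz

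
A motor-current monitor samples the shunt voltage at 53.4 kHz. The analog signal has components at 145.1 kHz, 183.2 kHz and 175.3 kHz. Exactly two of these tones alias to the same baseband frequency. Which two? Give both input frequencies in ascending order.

145.1 kHz, 175.3 kHz

fs/2 = 26.7 kHz.
145.1 kHz mod fs = 38.3 kHz.
38.3 kHz > fs/2 = 26.7 kHz, folds to fs − 38.3 kHz = 15.1 kHz.
183.2 kHz mod fs = 23 kHz.
23 kHz ≤ fs/2 = 26.7 kHz, appears at 23 kHz.
175.3 kHz mod fs = 15.1 kHz.
15.1 kHz ≤ fs/2 = 26.7 kHz, appears at 15.1 kHz.
145.1 kHz and 175.3 kHz both map to 15.1 kHz.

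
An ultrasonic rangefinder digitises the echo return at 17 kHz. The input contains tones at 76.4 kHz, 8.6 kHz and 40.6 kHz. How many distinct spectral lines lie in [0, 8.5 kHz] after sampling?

2

fs/2 = 8.5 kHz.
76.4 kHz mod fs = 8.4 kHz.
8.4 kHz ≤ fs/2 = 8.5 kHz, appears at 8.4 kHz.
8.6 kHz > fs/2 = 8.5 kHz, folds to fs − 8.6 kHz = 8.4 kHz.
40.6 kHz mod fs = 6.6 kHz.
6.6 kHz ≤ fs/2 = 8.5 kHz, appears at 6.6 kHz.
Distinct values: {6.6 kHz, 8.4 kHz} → 2.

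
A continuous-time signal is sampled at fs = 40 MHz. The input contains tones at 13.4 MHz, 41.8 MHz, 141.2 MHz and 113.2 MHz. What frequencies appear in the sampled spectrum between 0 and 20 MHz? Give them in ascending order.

1.8 MHz, 6.8 MHz, 13.4 MHz, 18.8 MHz

fs/2 = 20 MHz.
13.4 MHz ≤ fs/2 = 20 MHz, passes unchanged.
41.8 MHz mod fs = 1.8 MHz.
1.8 MHz ≤ fs/2 = 20 MHz, appears at 1.8 MHz.
141.2 MHz mod fs = 21.2 MHz.
21.2 MHz > fs/2 = 20 MHz, folds to fs − 21.2 MHz = 18.8 MHz.
113.2 MHz mod fs = 33.2 MHz.
33.2 MHz > fs/2 = 20 MHz, folds to fs − 33.2 MHz = 6.8 MHz.
Distinct values: {1.8 MHz, 6.8 MHz, 13.4 MHz, 18.8 MHz}.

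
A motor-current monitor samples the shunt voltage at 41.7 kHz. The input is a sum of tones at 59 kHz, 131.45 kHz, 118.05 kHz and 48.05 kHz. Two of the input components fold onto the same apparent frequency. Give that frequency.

6.35 kHz

fs/2 = 20.85 kHz.
59 kHz mod fs = 17.3 kHz.
17.3 kHz ≤ fs/2 = 20.85 kHz, appears at 17.3 kHz.
131.45 kHz mod fs = 6.35 kHz.
6.35 kHz ≤ fs/2 = 20.85 kHz, appears at 6.35 kHz.
118.05 kHz mod fs = 34.65 kHz.
34.65 kHz > fs/2 = 20.85 kHz, folds to fs − 34.65 kHz = 7.05 kHz.
48.05 kHz mod fs = 6.35 kHz.
6.35 kHz ≤ fs/2 = 20.85 kHz, appears at 6.35 kHz.
48.05 kHz and 131.45 kHz both map to 6.35 kHz.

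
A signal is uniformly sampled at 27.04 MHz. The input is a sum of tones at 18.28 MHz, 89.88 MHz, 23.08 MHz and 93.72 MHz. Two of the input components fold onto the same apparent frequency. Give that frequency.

8.76 MHz

fs/2 = 13.52 MHz.
18.28 MHz > fs/2 = 13.52 MHz, folds to fs − 18.28 MHz = 8.76 MHz.
89.88 MHz mod fs = 8.76 MHz.
8.76 MHz ≤ fs/2 = 13.52 MHz, appears at 8.76 MHz.
23.08 MHz > fs/2 = 13.52 MHz, folds to fs − 23.08 MHz = 3.96 MHz.
93.72 MHz mod fs = 12.6 MHz.
12.6 MHz ≤ fs/2 = 13.52 MHz, appears at 12.6 MHz.
18.28 MHz and 89.88 MHz both map to 8.76 MHz.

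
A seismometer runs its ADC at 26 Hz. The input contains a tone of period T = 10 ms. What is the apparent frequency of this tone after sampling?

4 Hz

T = 10 ms → f = 1/T = 100 Hz.
100 Hz mod fs = 22 Hz.
22 Hz > fs/2 = 13 Hz, folds to fs − 22 Hz = 4 Hz.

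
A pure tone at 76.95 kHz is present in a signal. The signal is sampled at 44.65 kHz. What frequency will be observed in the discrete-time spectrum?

12.35 kHz

76.95 kHz mod fs = 32.3 kHz.
32.3 kHz > fs/2 = 22.325 kHz, folds to fs − 32.3 kHz = 12.35 kHz.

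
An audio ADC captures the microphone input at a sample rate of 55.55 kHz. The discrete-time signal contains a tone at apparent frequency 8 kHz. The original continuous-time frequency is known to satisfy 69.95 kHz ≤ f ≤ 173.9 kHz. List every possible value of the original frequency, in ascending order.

Frequencies that alias to 8 kHz are k·fs ± 8 kHz for integer k ≥ 0.
k=0: 8 kHz.
k=1: 47.55 kHz, 63.55 kHz.
k=2: 103.1 kHz, 119.1 kHz.
k=3: 158.65 kHz, 174.65 kHz.
k=4: 214.2 kHz, 230.2 kHz.
Within [69.95 kHz, 173.9 kHz]: 103.1 kHz, 119.1 kHz, 158.65 kHz.

103.1 kHz, 119.1 kHz, 158.65 kHz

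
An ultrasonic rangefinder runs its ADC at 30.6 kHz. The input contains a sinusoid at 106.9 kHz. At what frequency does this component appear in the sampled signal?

15.1 kHz

106.9 kHz mod fs = 15.1 kHz.
15.1 kHz ≤ fs/2 = 15.3 kHz, appears at 15.1 kHz.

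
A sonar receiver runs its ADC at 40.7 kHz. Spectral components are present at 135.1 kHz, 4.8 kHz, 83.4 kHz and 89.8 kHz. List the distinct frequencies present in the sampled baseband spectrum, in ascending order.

2 kHz, 4.8 kHz, 8.4 kHz, 13 kHz

fs/2 = 20.35 kHz.
135.1 kHz mod fs = 13 kHz.
13 kHz ≤ fs/2 = 20.35 kHz, appears at 13 kHz.
4.8 kHz ≤ fs/2 = 20.35 kHz, passes unchanged.
83.4 kHz mod fs = 2 kHz.
2 kHz ≤ fs/2 = 20.35 kHz, appears at 2 kHz.
89.8 kHz mod fs = 8.4 kHz.
8.4 kHz ≤ fs/2 = 20.35 kHz, appears at 8.4 kHz.
Distinct values: {2 kHz, 4.8 kHz, 8.4 kHz, 13 kHz}.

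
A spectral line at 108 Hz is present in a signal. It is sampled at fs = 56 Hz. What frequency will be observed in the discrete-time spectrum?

4 Hz

108 Hz mod fs = 52 Hz.
52 Hz > fs/2 = 28 Hz, folds to fs − 52 Hz = 4 Hz.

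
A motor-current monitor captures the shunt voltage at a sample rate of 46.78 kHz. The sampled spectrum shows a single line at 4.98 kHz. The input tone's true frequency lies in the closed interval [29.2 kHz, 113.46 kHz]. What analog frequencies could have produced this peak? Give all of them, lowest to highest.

41.8 kHz, 51.76 kHz, 88.58 kHz, 98.54 kHz

Frequencies that alias to 4.98 kHz are k·fs ± 4.98 kHz for integer k ≥ 0.
k=0: 4.98 kHz.
k=1: 41.8 kHz, 51.76 kHz.
k=2: 88.58 kHz, 98.54 kHz.
k=3: 135.36 kHz, 145.32 kHz.
Within [29.2 kHz, 113.46 kHz]: 41.8 kHz, 51.76 kHz, 88.58 kHz, 98.54 kHz.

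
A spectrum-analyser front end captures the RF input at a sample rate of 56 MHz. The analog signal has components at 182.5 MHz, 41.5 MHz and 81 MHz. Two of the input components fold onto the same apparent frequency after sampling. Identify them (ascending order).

fs/2 = 28 MHz.
182.5 MHz mod fs = 14.5 MHz.
14.5 MHz ≤ fs/2 = 28 MHz, appears at 14.5 MHz.
41.5 MHz > fs/2 = 28 MHz, folds to fs − 41.5 MHz = 14.5 MHz.
81 MHz mod fs = 25 MHz.
25 MHz ≤ fs/2 = 28 MHz, appears at 25 MHz.
41.5 MHz and 182.5 MHz both map to 14.5 MHz.

41.5 MHz, 182.5 MHz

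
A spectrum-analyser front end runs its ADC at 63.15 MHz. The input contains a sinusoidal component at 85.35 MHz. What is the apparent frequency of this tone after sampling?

22.2 MHz

85.35 MHz mod fs = 22.2 MHz.
22.2 MHz ≤ fs/2 = 31.575 MHz, appears at 22.2 MHz.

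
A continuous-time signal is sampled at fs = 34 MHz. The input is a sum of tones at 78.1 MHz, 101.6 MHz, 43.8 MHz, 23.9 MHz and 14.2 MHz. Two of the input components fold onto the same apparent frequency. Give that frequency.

10.1 MHz

fs/2 = 17 MHz.
78.1 MHz mod fs = 10.1 MHz.
10.1 MHz ≤ fs/2 = 17 MHz, appears at 10.1 MHz.
101.6 MHz mod fs = 33.6 MHz.
33.6 MHz > fs/2 = 17 MHz, folds to fs − 33.6 MHz = 0.4 MHz.
43.8 MHz mod fs = 9.8 MHz.
9.8 MHz ≤ fs/2 = 17 MHz, appears at 9.8 MHz.
23.9 MHz > fs/2 = 17 MHz, folds to fs − 23.9 MHz = 10.1 MHz.
14.2 MHz ≤ fs/2 = 17 MHz, passes unchanged.
23.9 MHz and 78.1 MHz both map to 10.1 MHz.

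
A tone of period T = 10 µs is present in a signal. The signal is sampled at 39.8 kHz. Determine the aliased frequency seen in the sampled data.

T = 10 µs → f = 1/T = 100 kHz.
100 kHz mod fs = 20.4 kHz.
20.4 kHz > fs/2 = 19.9 kHz, folds to fs − 20.4 kHz = 19.4 kHz.

19.4 kHz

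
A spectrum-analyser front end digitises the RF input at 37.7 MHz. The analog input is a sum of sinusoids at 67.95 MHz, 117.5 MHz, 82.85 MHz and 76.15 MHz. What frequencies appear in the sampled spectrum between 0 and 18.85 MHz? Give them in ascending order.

fs/2 = 18.85 MHz.
67.95 MHz mod fs = 30.25 MHz.
30.25 MHz > fs/2 = 18.85 MHz, folds to fs − 30.25 MHz = 7.45 MHz.
117.5 MHz mod fs = 4.4 MHz.
4.4 MHz ≤ fs/2 = 18.85 MHz, appears at 4.4 MHz.
82.85 MHz mod fs = 7.45 MHz.
7.45 MHz ≤ fs/2 = 18.85 MHz, appears at 7.45 MHz.
76.15 MHz mod fs = 0.75 MHz.
0.75 MHz ≤ fs/2 = 18.85 MHz, appears at 0.75 MHz.
Distinct values: {0.75 MHz, 4.4 MHz, 7.45 MHz}.

0.75 MHz, 4.4 MHz, 7.45 MHz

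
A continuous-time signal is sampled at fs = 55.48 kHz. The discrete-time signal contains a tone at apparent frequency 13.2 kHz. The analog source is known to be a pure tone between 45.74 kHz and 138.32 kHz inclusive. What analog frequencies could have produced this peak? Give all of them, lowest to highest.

Frequencies that alias to 13.2 kHz are k·fs ± 13.2 kHz for integer k ≥ 0.
k=0: 13.2 kHz.
k=1: 42.28 kHz, 68.68 kHz.
k=2: 97.76 kHz, 124.16 kHz.
k=3: 153.24 kHz, 179.64 kHz.
Within [45.74 kHz, 138.32 kHz]: 68.68 kHz, 97.76 kHz, 124.16 kHz.

68.68 kHz, 97.76 kHz, 124.16 kHz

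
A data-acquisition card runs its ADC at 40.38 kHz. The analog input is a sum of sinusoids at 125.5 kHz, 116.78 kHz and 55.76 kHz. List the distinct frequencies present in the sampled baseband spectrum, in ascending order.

4.36 kHz, 15.38 kHz

fs/2 = 20.19 kHz.
125.5 kHz mod fs = 4.36 kHz.
4.36 kHz ≤ fs/2 = 20.19 kHz, appears at 4.36 kHz.
116.78 kHz mod fs = 36.02 kHz.
36.02 kHz > fs/2 = 20.19 kHz, folds to fs − 36.02 kHz = 4.36 kHz.
55.76 kHz mod fs = 15.38 kHz.
15.38 kHz ≤ fs/2 = 20.19 kHz, appears at 15.38 kHz.
Distinct values: {4.36 kHz, 15.38 kHz}.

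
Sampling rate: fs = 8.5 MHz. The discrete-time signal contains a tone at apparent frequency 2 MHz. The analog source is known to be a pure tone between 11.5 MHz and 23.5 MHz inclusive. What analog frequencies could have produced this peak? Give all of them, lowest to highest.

Frequencies that alias to 2 MHz are k·fs ± 2 MHz for integer k ≥ 0.
k=0: 2 MHz.
k=1: 6.5 MHz, 10.5 MHz.
k=2: 15 MHz, 19 MHz.
k=3: 23.5 MHz, 27.5 MHz.
k=4: 32 MHz, 36 MHz.
Within [11.5 MHz, 23.5 MHz]: 15 MHz, 19 MHz, 23.5 MHz.

15 MHz, 19 MHz, 23.5 MHz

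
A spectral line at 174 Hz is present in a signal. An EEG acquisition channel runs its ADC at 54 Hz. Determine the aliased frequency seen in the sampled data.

174 Hz mod fs = 12 Hz.
12 Hz ≤ fs/2 = 27 Hz, appears at 12 Hz.

12 Hz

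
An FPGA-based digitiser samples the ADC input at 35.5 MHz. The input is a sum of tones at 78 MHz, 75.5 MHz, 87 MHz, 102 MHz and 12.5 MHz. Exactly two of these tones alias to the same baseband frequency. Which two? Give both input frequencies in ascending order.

fs/2 = 17.75 MHz.
78 MHz mod fs = 7 MHz.
7 MHz ≤ fs/2 = 17.75 MHz, appears at 7 MHz.
75.5 MHz mod fs = 4.5 MHz.
4.5 MHz ≤ fs/2 = 17.75 MHz, appears at 4.5 MHz.
87 MHz mod fs = 16 MHz.
16 MHz ≤ fs/2 = 17.75 MHz, appears at 16 MHz.
102 MHz mod fs = 31 MHz.
31 MHz > fs/2 = 17.75 MHz, folds to fs − 31 MHz = 4.5 MHz.
12.5 MHz ≤ fs/2 = 17.75 MHz, passes unchanged.
75.5 MHz and 102 MHz both map to 4.5 MHz.

75.5 MHz, 102 MHz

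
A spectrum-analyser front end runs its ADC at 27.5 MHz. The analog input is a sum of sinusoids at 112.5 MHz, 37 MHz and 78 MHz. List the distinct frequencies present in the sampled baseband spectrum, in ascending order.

fs/2 = 13.75 MHz.
112.5 MHz mod fs = 2.5 MHz.
2.5 MHz ≤ fs/2 = 13.75 MHz, appears at 2.5 MHz.
37 MHz mod fs = 9.5 MHz.
9.5 MHz ≤ fs/2 = 13.75 MHz, appears at 9.5 MHz.
78 MHz mod fs = 23 MHz.
23 MHz > fs/2 = 13.75 MHz, folds to fs − 23 MHz = 4.5 MHz.
Distinct values: {2.5 MHz, 4.5 MHz, 9.5 MHz}.

2.5 MHz, 4.5 MHz, 9.5 MHz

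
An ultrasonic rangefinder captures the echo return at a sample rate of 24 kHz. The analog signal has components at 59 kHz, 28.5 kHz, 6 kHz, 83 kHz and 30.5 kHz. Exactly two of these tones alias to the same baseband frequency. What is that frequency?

11 kHz

fs/2 = 12 kHz.
59 kHz mod fs = 11 kHz.
11 kHz ≤ fs/2 = 12 kHz, appears at 11 kHz.
28.5 kHz mod fs = 4.5 kHz.
4.5 kHz ≤ fs/2 = 12 kHz, appears at 4.5 kHz.
6 kHz ≤ fs/2 = 12 kHz, passes unchanged.
83 kHz mod fs = 11 kHz.
11 kHz ≤ fs/2 = 12 kHz, appears at 11 kHz.
30.5 kHz mod fs = 6.5 kHz.
6.5 kHz ≤ fs/2 = 12 kHz, appears at 6.5 kHz.
59 kHz and 83 kHz both map to 11 kHz.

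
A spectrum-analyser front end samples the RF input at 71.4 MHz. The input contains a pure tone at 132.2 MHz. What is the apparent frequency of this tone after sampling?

132.2 MHz mod fs = 60.8 MHz.
60.8 MHz > fs/2 = 35.7 MHz, folds to fs − 60.8 MHz = 10.6 MHz.

10.6 MHz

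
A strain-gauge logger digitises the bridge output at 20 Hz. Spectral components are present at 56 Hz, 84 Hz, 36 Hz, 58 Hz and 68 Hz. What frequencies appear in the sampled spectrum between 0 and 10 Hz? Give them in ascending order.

fs/2 = 10 Hz.
56 Hz mod fs = 16 Hz.
16 Hz > fs/2 = 10 Hz, folds to fs − 16 Hz = 4 Hz.
84 Hz mod fs = 4 Hz.
4 Hz ≤ fs/2 = 10 Hz, appears at 4 Hz.
36 Hz mod fs = 16 Hz.
16 Hz > fs/2 = 10 Hz, folds to fs − 16 Hz = 4 Hz.
58 Hz mod fs = 18 Hz.
18 Hz > fs/2 = 10 Hz, folds to fs − 18 Hz = 2 Hz.
68 Hz mod fs = 8 Hz.
8 Hz ≤ fs/2 = 10 Hz, appears at 8 Hz.
Distinct values: {2 Hz, 4 Hz, 8 Hz}.

2 Hz, 4 Hz, 8 Hz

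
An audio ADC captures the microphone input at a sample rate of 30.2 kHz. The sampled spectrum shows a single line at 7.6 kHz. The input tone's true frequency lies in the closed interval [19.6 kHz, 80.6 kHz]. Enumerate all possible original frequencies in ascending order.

Frequencies that alias to 7.6 kHz are k·fs ± 7.6 kHz for integer k ≥ 0.
k=0: 7.6 kHz.
k=1: 22.6 kHz, 37.8 kHz.
k=2: 52.8 kHz, 68 kHz.
k=3: 83 kHz, 98.2 kHz.
Within [19.6 kHz, 80.6 kHz]: 22.6 kHz, 37.8 kHz, 52.8 kHz, 68 kHz.

22.6 kHz, 37.8 kHz, 52.8 kHz, 68 kHz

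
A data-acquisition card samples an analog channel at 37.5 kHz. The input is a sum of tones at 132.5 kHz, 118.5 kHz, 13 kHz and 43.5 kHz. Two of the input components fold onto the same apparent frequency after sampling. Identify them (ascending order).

fs/2 = 18.75 kHz.
132.5 kHz mod fs = 20 kHz.
20 kHz > fs/2 = 18.75 kHz, folds to fs − 20 kHz = 17.5 kHz.
118.5 kHz mod fs = 6 kHz.
6 kHz ≤ fs/2 = 18.75 kHz, appears at 6 kHz.
13 kHz ≤ fs/2 = 18.75 kHz, passes unchanged.
43.5 kHz mod fs = 6 kHz.
6 kHz ≤ fs/2 = 18.75 kHz, appears at 6 kHz.
43.5 kHz and 118.5 kHz both map to 6 kHz.

43.5 kHz, 118.5 kHz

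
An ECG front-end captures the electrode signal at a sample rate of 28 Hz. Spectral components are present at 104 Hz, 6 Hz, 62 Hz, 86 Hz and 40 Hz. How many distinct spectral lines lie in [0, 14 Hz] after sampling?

4

fs/2 = 14 Hz.
104 Hz mod fs = 20 Hz.
20 Hz > fs/2 = 14 Hz, folds to fs − 20 Hz = 8 Hz.
6 Hz ≤ fs/2 = 14 Hz, passes unchanged.
62 Hz mod fs = 6 Hz.
6 Hz ≤ fs/2 = 14 Hz, appears at 6 Hz.
86 Hz mod fs = 2 Hz.
2 Hz ≤ fs/2 = 14 Hz, appears at 2 Hz.
40 Hz mod fs = 12 Hz.
12 Hz ≤ fs/2 = 14 Hz, appears at 12 Hz.
Distinct values: {2 Hz, 6 Hz, 8 Hz, 12 Hz} → 4.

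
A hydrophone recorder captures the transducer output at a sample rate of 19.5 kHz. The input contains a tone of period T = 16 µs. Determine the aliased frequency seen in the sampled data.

T = 16 µs → f = 1/T = 62.5 kHz.
62.5 kHz mod fs = 4 kHz.
4 kHz ≤ fs/2 = 9.75 kHz, appears at 4 kHz.

4 kHz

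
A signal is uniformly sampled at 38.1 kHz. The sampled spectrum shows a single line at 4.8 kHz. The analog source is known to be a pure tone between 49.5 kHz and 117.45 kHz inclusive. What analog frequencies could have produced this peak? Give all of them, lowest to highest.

71.4 kHz, 81 kHz, 109.5 kHz

Frequencies that alias to 4.8 kHz are k·fs ± 4.8 kHz for integer k ≥ 0.
k=0: 4.8 kHz.
k=1: 33.3 kHz, 42.9 kHz.
k=2: 71.4 kHz, 81 kHz.
k=3: 109.5 kHz, 119.1 kHz.
k=4: 147.6 kHz, 157.2 kHz.
Within [49.5 kHz, 117.45 kHz]: 71.4 kHz, 81 kHz, 109.5 kHz.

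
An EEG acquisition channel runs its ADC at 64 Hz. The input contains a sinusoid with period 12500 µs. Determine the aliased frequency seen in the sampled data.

16 Hz

T = 12500 µs → f = 1/T = 80 Hz.
80 Hz mod fs = 16 Hz.
16 Hz ≤ fs/2 = 32 Hz, appears at 16 Hz.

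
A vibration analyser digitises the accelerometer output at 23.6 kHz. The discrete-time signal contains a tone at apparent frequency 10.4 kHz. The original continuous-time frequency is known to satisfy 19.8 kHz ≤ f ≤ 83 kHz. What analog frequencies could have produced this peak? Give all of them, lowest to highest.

34 kHz, 36.8 kHz, 57.6 kHz, 60.4 kHz, 81.2 kHz

Frequencies that alias to 10.4 kHz are k·fs ± 10.4 kHz for integer k ≥ 0.
k=0: 10.4 kHz.
k=1: 13.2 kHz, 34 kHz.
k=2: 36.8 kHz, 57.6 kHz.
k=3: 60.4 kHz, 81.2 kHz.
k=4: 84 kHz, 104.8 kHz.
Within [19.8 kHz, 83 kHz]: 34 kHz, 36.8 kHz, 57.6 kHz, 60.4 kHz, 81.2 kHz.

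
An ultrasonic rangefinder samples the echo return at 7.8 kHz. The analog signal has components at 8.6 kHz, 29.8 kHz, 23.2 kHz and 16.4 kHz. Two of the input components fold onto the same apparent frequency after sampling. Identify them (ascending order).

8.6 kHz, 16.4 kHz

fs/2 = 3.9 kHz.
8.6 kHz mod fs = 0.8 kHz.
0.8 kHz ≤ fs/2 = 3.9 kHz, appears at 0.8 kHz.
29.8 kHz mod fs = 6.4 kHz.
6.4 kHz > fs/2 = 3.9 kHz, folds to fs − 6.4 kHz = 1.4 kHz.
23.2 kHz mod fs = 7.6 kHz.
7.6 kHz > fs/2 = 3.9 kHz, folds to fs − 7.6 kHz = 0.2 kHz.
16.4 kHz mod fs = 0.8 kHz.
0.8 kHz ≤ fs/2 = 3.9 kHz, appears at 0.8 kHz.
8.6 kHz and 16.4 kHz both map to 0.8 kHz.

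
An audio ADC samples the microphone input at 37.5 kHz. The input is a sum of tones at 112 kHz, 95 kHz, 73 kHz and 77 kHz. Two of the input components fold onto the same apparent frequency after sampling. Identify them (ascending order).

fs/2 = 18.75 kHz.
112 kHz mod fs = 37 kHz.
37 kHz > fs/2 = 18.75 kHz, folds to fs − 37 kHz = 0.5 kHz.
95 kHz mod fs = 20 kHz.
20 kHz > fs/2 = 18.75 kHz, folds to fs − 20 kHz = 17.5 kHz.
73 kHz mod fs = 35.5 kHz.
35.5 kHz > fs/2 = 18.75 kHz, folds to fs − 35.5 kHz = 2 kHz.
77 kHz mod fs = 2 kHz.
2 kHz ≤ fs/2 = 18.75 kHz, appears at 2 kHz.
73 kHz and 77 kHz both map to 2 kHz.

73 kHz, 77 kHz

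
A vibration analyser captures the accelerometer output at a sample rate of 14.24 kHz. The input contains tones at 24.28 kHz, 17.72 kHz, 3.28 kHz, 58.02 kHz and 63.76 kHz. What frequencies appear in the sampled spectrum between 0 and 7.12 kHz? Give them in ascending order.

1.06 kHz, 3.28 kHz, 3.48 kHz, 4.2 kHz, 6.8 kHz

fs/2 = 7.12 kHz.
24.28 kHz mod fs = 10.04 kHz.
10.04 kHz > fs/2 = 7.12 kHz, folds to fs − 10.04 kHz = 4.2 kHz.
17.72 kHz mod fs = 3.48 kHz.
3.48 kHz ≤ fs/2 = 7.12 kHz, appears at 3.48 kHz.
3.28 kHz ≤ fs/2 = 7.12 kHz, passes unchanged.
58.02 kHz mod fs = 1.06 kHz.
1.06 kHz ≤ fs/2 = 7.12 kHz, appears at 1.06 kHz.
63.76 kHz mod fs = 6.8 kHz.
6.8 kHz ≤ fs/2 = 7.12 kHz, appears at 6.8 kHz.
Distinct values: {1.06 kHz, 3.28 kHz, 3.48 kHz, 4.2 kHz, 6.8 kHz}.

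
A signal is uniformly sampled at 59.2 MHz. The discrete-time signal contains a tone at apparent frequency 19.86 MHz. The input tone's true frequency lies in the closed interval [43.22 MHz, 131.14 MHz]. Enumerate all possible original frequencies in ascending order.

Frequencies that alias to 19.86 MHz are k·fs ± 19.86 MHz for integer k ≥ 0.
k=0: 19.86 MHz.
k=1: 39.34 MHz, 79.06 MHz.
k=2: 98.54 MHz, 138.26 MHz.
k=3: 157.74 MHz, 197.46 MHz.
Within [43.22 MHz, 131.14 MHz]: 79.06 MHz, 98.54 MHz.

79.06 MHz, 98.54 MHz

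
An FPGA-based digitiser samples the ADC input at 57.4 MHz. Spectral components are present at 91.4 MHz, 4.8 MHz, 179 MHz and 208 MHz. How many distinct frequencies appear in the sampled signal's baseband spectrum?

4

fs/2 = 28.7 MHz.
91.4 MHz mod fs = 34 MHz.
34 MHz > fs/2 = 28.7 MHz, folds to fs − 34 MHz = 23.4 MHz.
4.8 MHz ≤ fs/2 = 28.7 MHz, passes unchanged.
179 MHz mod fs = 6.8 MHz.
6.8 MHz ≤ fs/2 = 28.7 MHz, appears at 6.8 MHz.
208 MHz mod fs = 35.8 MHz.
35.8 MHz > fs/2 = 28.7 MHz, folds to fs − 35.8 MHz = 21.6 MHz.
Distinct values: {4.8 MHz, 6.8 MHz, 21.6 MHz, 23.4 MHz} → 4.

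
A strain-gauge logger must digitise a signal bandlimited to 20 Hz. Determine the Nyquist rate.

40 Hz

Nyquist rate = 2 × 20 Hz = 40 Hz.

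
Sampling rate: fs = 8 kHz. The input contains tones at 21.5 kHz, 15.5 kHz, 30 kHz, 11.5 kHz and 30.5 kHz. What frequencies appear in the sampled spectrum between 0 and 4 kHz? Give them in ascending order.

fs/2 = 4 kHz.
21.5 kHz mod fs = 5.5 kHz.
5.5 kHz > fs/2 = 4 kHz, folds to fs − 5.5 kHz = 2.5 kHz.
15.5 kHz mod fs = 7.5 kHz.
7.5 kHz > fs/2 = 4 kHz, folds to fs − 7.5 kHz = 0.5 kHz.
30 kHz mod fs = 6 kHz.
6 kHz > fs/2 = 4 kHz, folds to fs − 6 kHz = 2 kHz.
11.5 kHz mod fs = 3.5 kHz.
3.5 kHz ≤ fs/2 = 4 kHz, appears at 3.5 kHz.
30.5 kHz mod fs = 6.5 kHz.
6.5 kHz > fs/2 = 4 kHz, folds to fs − 6.5 kHz = 1.5 kHz.
Distinct values: {0.5 kHz, 1.5 kHz, 2 kHz, 2.5 kHz, 3.5 kHz}.

0.5 kHz, 1.5 kHz, 2 kHz, 2.5 kHz, 3.5 kHz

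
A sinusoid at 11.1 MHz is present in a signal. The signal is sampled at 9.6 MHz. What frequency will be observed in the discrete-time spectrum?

11.1 MHz mod fs = 1.5 MHz.
1.5 MHz ≤ fs/2 = 4.8 MHz, appears at 1.5 MHz.

1.5 MHz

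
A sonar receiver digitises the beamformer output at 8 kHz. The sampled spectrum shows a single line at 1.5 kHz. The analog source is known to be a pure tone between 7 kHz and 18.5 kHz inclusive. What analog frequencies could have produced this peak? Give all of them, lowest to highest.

Frequencies that alias to 1.5 kHz are k·fs ± 1.5 kHz for integer k ≥ 0.
k=0: 1.5 kHz.
k=1: 6.5 kHz, 9.5 kHz.
k=2: 14.5 kHz, 17.5 kHz.
k=3: 22.5 kHz, 25.5 kHz.
Within [7 kHz, 18.5 kHz]: 9.5 kHz, 14.5 kHz, 17.5 kHz.

9.5 kHz, 14.5 kHz, 17.5 kHz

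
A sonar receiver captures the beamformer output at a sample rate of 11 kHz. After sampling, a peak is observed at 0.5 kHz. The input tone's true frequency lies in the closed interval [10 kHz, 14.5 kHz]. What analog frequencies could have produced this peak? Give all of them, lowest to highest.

Frequencies that alias to 0.5 kHz are k·fs ± 0.5 kHz for integer k ≥ 0.
k=0: 0.5 kHz.
k=1: 10.5 kHz, 11.5 kHz.
k=2: 21.5 kHz, 22.5 kHz.
Within [10 kHz, 14.5 kHz]: 10.5 kHz, 11.5 kHz.

10.5 kHz, 11.5 kHz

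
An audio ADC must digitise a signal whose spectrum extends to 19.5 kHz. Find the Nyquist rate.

Nyquist rate = 2 × 19.5 kHz = 39 kHz.

39 kHz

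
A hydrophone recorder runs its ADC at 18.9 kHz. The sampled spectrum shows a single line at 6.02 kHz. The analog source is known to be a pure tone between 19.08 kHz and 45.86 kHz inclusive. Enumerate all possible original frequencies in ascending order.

Frequencies that alias to 6.02 kHz are k·fs ± 6.02 kHz for integer k ≥ 0.
k=0: 6.02 kHz.
k=1: 12.88 kHz, 24.92 kHz.
k=2: 31.78 kHz, 43.82 kHz.
k=3: 50.68 kHz, 62.72 kHz.
Within [19.08 kHz, 45.86 kHz]: 24.92 kHz, 31.78 kHz, 43.82 kHz.

24.92 kHz, 31.78 kHz, 43.82 kHz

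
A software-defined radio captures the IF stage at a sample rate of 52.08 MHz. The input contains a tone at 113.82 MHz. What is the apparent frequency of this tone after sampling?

113.82 MHz mod fs = 9.66 MHz.
9.66 MHz ≤ fs/2 = 26.04 MHz, appears at 9.66 MHz.

9.66 MHz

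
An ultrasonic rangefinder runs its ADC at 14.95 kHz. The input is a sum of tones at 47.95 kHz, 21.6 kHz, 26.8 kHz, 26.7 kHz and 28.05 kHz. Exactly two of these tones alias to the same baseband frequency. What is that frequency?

3.1 kHz

fs/2 = 7.475 kHz.
47.95 kHz mod fs = 3.1 kHz.
3.1 kHz ≤ fs/2 = 7.475 kHz, appears at 3.1 kHz.
21.6 kHz mod fs = 6.65 kHz.
6.65 kHz ≤ fs/2 = 7.475 kHz, appears at 6.65 kHz.
26.8 kHz mod fs = 11.85 kHz.
11.85 kHz > fs/2 = 7.475 kHz, folds to fs − 11.85 kHz = 3.1 kHz.
26.7 kHz mod fs = 11.75 kHz.
11.75 kHz > fs/2 = 7.475 kHz, folds to fs − 11.75 kHz = 3.2 kHz.
28.05 kHz mod fs = 13.1 kHz.
13.1 kHz > fs/2 = 7.475 kHz, folds to fs − 13.1 kHz = 1.85 kHz.
26.8 kHz and 47.95 kHz both map to 3.1 kHz.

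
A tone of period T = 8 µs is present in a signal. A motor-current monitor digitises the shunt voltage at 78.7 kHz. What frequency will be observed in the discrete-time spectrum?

32.4 kHz

T = 8 µs → f = 1/T = 125 kHz.
125 kHz mod fs = 46.3 kHz.
46.3 kHz > fs/2 = 39.35 kHz, folds to fs − 46.3 kHz = 32.4 kHz.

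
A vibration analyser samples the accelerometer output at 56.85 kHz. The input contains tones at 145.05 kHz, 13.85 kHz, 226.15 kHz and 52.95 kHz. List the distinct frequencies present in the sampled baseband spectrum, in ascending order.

1.25 kHz, 3.9 kHz, 13.85 kHz, 25.5 kHz

fs/2 = 28.425 kHz.
145.05 kHz mod fs = 31.35 kHz.
31.35 kHz > fs/2 = 28.425 kHz, folds to fs − 31.35 kHz = 25.5 kHz.
13.85 kHz ≤ fs/2 = 28.425 kHz, passes unchanged.
226.15 kHz mod fs = 55.6 kHz.
55.6 kHz > fs/2 = 28.425 kHz, folds to fs − 55.6 kHz = 1.25 kHz.
52.95 kHz > fs/2 = 28.425 kHz, folds to fs − 52.95 kHz = 3.9 kHz.
Distinct values: {1.25 kHz, 3.9 kHz, 13.85 kHz, 25.5 kHz}.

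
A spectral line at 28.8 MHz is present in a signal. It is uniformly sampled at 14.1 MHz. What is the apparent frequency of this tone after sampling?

0.6 MHz

28.8 MHz mod fs = 0.6 MHz.
0.6 MHz ≤ fs/2 = 7.05 MHz, appears at 0.6 MHz.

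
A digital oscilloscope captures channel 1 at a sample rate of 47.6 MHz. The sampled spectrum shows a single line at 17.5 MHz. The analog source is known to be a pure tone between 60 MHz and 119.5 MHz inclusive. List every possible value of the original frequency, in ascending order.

Frequencies that alias to 17.5 MHz are k·fs ± 17.5 MHz for integer k ≥ 0.
k=0: 17.5 MHz.
k=1: 30.1 MHz, 65.1 MHz.
k=2: 77.7 MHz, 112.7 MHz.
k=3: 125.3 MHz, 160.3 MHz.
Within [60 MHz, 119.5 MHz]: 65.1 MHz, 77.7 MHz, 112.7 MHz.

65.1 MHz, 77.7 MHz, 112.7 MHz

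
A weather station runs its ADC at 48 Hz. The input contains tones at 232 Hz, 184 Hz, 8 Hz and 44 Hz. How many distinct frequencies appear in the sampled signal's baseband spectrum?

2

fs/2 = 24 Hz.
232 Hz mod fs = 40 Hz.
40 Hz > fs/2 = 24 Hz, folds to fs − 40 Hz = 8 Hz.
184 Hz mod fs = 40 Hz.
40 Hz > fs/2 = 24 Hz, folds to fs − 40 Hz = 8 Hz.
8 Hz ≤ fs/2 = 24 Hz, passes unchanged.
44 Hz > fs/2 = 24 Hz, folds to fs − 44 Hz = 4 Hz.
Distinct values: {4 Hz, 8 Hz} → 2.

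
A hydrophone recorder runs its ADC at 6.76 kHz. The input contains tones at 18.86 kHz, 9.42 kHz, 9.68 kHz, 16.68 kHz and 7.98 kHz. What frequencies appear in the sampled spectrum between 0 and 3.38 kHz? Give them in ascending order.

1.22 kHz, 1.42 kHz, 2.66 kHz, 2.92 kHz, 3.16 kHz

fs/2 = 3.38 kHz.
18.86 kHz mod fs = 5.34 kHz.
5.34 kHz > fs/2 = 3.38 kHz, folds to fs − 5.34 kHz = 1.42 kHz.
9.42 kHz mod fs = 2.66 kHz.
2.66 kHz ≤ fs/2 = 3.38 kHz, appears at 2.66 kHz.
9.68 kHz mod fs = 2.92 kHz.
2.92 kHz ≤ fs/2 = 3.38 kHz, appears at 2.92 kHz.
16.68 kHz mod fs = 3.16 kHz.
3.16 kHz ≤ fs/2 = 3.38 kHz, appears at 3.16 kHz.
7.98 kHz mod fs = 1.22 kHz.
1.22 kHz ≤ fs/2 = 3.38 kHz, appears at 1.22 kHz.
Distinct values: {1.22 kHz, 1.42 kHz, 2.66 kHz, 2.92 kHz, 3.16 kHz}.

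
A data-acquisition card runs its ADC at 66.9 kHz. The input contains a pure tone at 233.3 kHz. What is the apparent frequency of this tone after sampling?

32.6 kHz

233.3 kHz mod fs = 32.6 kHz.
32.6 kHz ≤ fs/2 = 33.45 kHz, appears at 32.6 kHz.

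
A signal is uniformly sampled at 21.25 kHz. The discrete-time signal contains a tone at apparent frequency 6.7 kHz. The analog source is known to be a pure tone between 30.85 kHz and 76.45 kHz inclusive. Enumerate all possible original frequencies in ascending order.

35.8 kHz, 49.2 kHz, 57.05 kHz, 70.45 kHz

Frequencies that alias to 6.7 kHz are k·fs ± 6.7 kHz for integer k ≥ 0.
k=0: 6.7 kHz.
k=1: 14.55 kHz, 27.95 kHz.
k=2: 35.8 kHz, 49.2 kHz.
k=3: 57.05 kHz, 70.45 kHz.
k=4: 78.3 kHz, 91.7 kHz.
Within [30.85 kHz, 76.45 kHz]: 35.8 kHz, 49.2 kHz, 57.05 kHz, 70.45 kHz.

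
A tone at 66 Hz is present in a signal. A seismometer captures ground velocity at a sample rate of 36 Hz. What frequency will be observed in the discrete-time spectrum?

6 Hz

66 Hz mod fs = 30 Hz.
30 Hz > fs/2 = 18 Hz, folds to fs − 30 Hz = 6 Hz.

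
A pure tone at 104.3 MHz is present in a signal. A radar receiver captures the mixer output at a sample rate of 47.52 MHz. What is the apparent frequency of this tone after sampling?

104.3 MHz mod fs = 9.26 MHz.
9.26 MHz ≤ fs/2 = 23.76 MHz, appears at 9.26 MHz.

9.26 MHz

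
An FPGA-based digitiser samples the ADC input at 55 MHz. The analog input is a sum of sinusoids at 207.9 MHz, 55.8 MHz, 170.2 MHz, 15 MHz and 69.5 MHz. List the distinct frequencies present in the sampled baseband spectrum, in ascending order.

0.8 MHz, 5.2 MHz, 12.1 MHz, 14.5 MHz, 15 MHz

fs/2 = 27.5 MHz.
207.9 MHz mod fs = 42.9 MHz.
42.9 MHz > fs/2 = 27.5 MHz, folds to fs − 42.9 MHz = 12.1 MHz.
55.8 MHz mod fs = 0.8 MHz.
0.8 MHz ≤ fs/2 = 27.5 MHz, appears at 0.8 MHz.
170.2 MHz mod fs = 5.2 MHz.
5.2 MHz ≤ fs/2 = 27.5 MHz, appears at 5.2 MHz.
15 MHz ≤ fs/2 = 27.5 MHz, passes unchanged.
69.5 MHz mod fs = 14.5 MHz.
14.5 MHz ≤ fs/2 = 27.5 MHz, appears at 14.5 MHz.
Distinct values: {0.8 MHz, 5.2 MHz, 12.1 MHz, 14.5 MHz, 15 MHz}.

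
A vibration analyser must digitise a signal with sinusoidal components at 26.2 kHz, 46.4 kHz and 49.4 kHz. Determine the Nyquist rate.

98.8 kHz

Highest-frequency component: 49.4 kHz.
Nyquist rate = 2 × 49.4 kHz = 98.8 kHz.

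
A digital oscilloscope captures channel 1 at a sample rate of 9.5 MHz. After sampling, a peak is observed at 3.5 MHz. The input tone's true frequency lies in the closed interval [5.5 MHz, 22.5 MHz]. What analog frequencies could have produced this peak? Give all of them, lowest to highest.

Frequencies that alias to 3.5 MHz are k·fs ± 3.5 MHz for integer k ≥ 0.
k=0: 3.5 MHz.
k=1: 6 MHz, 13 MHz.
k=2: 15.5 MHz, 22.5 MHz.
k=3: 25 MHz, 32 MHz.
Within [5.5 MHz, 22.5 MHz]: 6 MHz, 13 MHz, 15.5 MHz, 22.5 MHz.

6 MHz, 13 MHz, 15.5 MHz, 22.5 MHz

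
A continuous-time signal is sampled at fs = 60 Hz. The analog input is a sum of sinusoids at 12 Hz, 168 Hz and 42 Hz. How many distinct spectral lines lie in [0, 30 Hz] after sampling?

2

fs/2 = 30 Hz.
12 Hz ≤ fs/2 = 30 Hz, passes unchanged.
168 Hz mod fs = 48 Hz.
48 Hz > fs/2 = 30 Hz, folds to fs − 48 Hz = 12 Hz.
42 Hz > fs/2 = 30 Hz, folds to fs − 42 Hz = 18 Hz.
Distinct values: {12 Hz, 18 Hz} → 2.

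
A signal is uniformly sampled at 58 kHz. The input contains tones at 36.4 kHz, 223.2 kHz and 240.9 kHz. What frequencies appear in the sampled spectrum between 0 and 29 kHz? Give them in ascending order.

8.8 kHz, 8.9 kHz, 21.6 kHz

fs/2 = 29 kHz.
36.4 kHz > fs/2 = 29 kHz, folds to fs − 36.4 kHz = 21.6 kHz.
223.2 kHz mod fs = 49.2 kHz.
49.2 kHz > fs/2 = 29 kHz, folds to fs − 49.2 kHz = 8.8 kHz.
240.9 kHz mod fs = 8.9 kHz.
8.9 kHz ≤ fs/2 = 29 kHz, appears at 8.9 kHz.
Distinct values: {8.8 kHz, 8.9 kHz, 21.6 kHz}.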